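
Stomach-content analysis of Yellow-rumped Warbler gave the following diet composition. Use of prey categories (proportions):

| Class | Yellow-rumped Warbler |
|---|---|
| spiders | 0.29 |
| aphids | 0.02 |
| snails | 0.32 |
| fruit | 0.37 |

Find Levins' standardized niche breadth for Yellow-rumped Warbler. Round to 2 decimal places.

0.70

Σpᵢ² = 0.29² + 0.02² + 0.32² + 0.37² = 0.0841 + 0.0004 + 0.1024 + 0.1369 = 0.3238
B = 1 / 0.3238 = 3.0883
Bₛ = (B − 1)/(n − 1) = (3.0883 − 1)/(4 − 1) = 2.0883/3 = 0.6961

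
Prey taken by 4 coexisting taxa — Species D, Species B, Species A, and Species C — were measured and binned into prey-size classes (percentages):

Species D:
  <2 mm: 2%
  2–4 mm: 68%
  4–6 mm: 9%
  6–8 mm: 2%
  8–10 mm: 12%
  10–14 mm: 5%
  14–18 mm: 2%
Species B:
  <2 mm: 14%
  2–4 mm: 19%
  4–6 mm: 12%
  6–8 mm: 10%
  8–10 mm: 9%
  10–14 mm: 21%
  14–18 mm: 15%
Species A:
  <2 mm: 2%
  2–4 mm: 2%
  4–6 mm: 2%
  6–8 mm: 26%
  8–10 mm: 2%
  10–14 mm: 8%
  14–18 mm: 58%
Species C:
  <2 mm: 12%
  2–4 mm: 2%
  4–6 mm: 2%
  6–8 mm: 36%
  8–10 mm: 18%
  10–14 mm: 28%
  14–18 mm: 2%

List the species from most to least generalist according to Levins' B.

Species B > Species C > Species A > Species D

Convert percentages to proportions (divide by 100).
Σp_Dᵢ² = 0.02² + 0.68² + 0.09² + 0.02² + 0.12² + 0.05² + 0.02² = 0.0004 + 0.4624 + 0.0081 + 0.0004 + 0.0144 + 0.0025 + 0.0004 = 0.4886
B_D = 1 / 0.4886 = 2.0467
Σp_Bᵢ² = 0.14² + 0.19² + 0.12² + 0.10² + 0.09² + 0.21² + 0.15² = 0.0196 + 0.0361 + 0.0144 + 0.0100 + 0.0081 + 0.0441 + 0.0225 = 0.1548
B_B = 1 / 0.1548 = 6.4599
Σp_Aᵢ² = 0.02² + 0.02² + 0.02² + 0.26² + 0.02² + 0.08² + 0.58² = 0.0004 + 0.0004 + 0.0004 + 0.0676 + 0.0004 + 0.0064 + 0.3364 = 0.4120
B_A = 1 / 0.4120 = 2.4272
Σp_Cᵢ² = 0.12² + 0.02² + 0.02² + 0.36² + 0.18² + 0.28² + 0.02² = 0.0144 + 0.0004 + 0.0004 + 0.1296 + 0.0324 + 0.0784 + 0.0004 = 0.2560
B_C = 1 / 0.2560 = 3.9063
Ranking by B (broadest → narrowest): Species B (6.46) > Species C (3.91) > Species A (2.43) > Species D (2.05)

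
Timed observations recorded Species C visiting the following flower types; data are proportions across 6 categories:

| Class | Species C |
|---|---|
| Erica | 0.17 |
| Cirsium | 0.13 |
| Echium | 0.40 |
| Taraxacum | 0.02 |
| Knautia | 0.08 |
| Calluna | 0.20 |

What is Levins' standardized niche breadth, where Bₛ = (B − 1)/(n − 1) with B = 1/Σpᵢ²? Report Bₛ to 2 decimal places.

0.59

Σpᵢ² = 0.17² + 0.13² + 0.40² + 0.02² + 0.08² + 0.20² = 0.0289 + 0.0169 + 0.1600 + 0.0004 + 0.0064 + 0.0400 = 0.2526
B = 1 / 0.2526 = 3.9588
Bₛ = (B − 1)/(n − 1) = (3.9588 − 1)/(6 − 1) = 2.9588/5 = 0.5918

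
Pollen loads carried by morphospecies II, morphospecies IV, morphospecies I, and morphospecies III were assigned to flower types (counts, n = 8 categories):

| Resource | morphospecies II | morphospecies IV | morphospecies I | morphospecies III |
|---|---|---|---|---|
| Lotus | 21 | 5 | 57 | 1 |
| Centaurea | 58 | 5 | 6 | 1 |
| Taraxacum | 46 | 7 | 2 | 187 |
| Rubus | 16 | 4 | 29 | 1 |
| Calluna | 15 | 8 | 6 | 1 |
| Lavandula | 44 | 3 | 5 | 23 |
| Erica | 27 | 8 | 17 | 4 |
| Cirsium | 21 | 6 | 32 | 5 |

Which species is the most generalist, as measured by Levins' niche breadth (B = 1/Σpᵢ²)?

morphospecies IV

Proportions for morphospecies II (n=248): 21/248=0.0847, 58/248=0.2339, 46/248=0.1855, 16/248=0.0645, 15/248=0.0605, 44/248=0.1774, 27/248=0.1089, 21/248=0.0847
Proportions for morphospecies IV (n=46): 5/46=0.1087, 5/46=0.1087, 7/46=0.1522, 4/46=0.0870, 8/46=0.1739, 3/46=0.0652, 8/46=0.1739, 6/46=0.1304
Proportions for morphospecies I (n=154): 57/154=0.3701, 6/154=0.0390, 2/154=0.0130, 29/154=0.1883, 6/154=0.0390, 5/154=0.0325, 17/154=0.1104, 32/154=0.2078
Proportions for morphospecies III (n=223): 1/223=0.0045, 1/223=0.0045, 187/223=0.8386, 1/223=0.0045, 1/223=0.0045, 23/223=0.1031, 4/223=0.0179, 5/223=0.0224
Σp_IIᵢ² = 0.0847² + 0.2339² + 0.1855² + 0.0645² + 0.0605² + 0.1774² + 0.1089² + 0.0847² = 0.007174 + 0.054709 + 0.034410 + 0.004160 + 0.003660 + 0.031471 + 0.011859 + 0.007174 = 0.154617
B_II = 1 / 0.154617 = 6.4676
Σp_IVᵢ² = 0.1087² + 0.1087² + 0.1522² + 0.0870² + 0.1739² + 0.0652² + 0.1739² + 0.1304² = 0.011816 + 0.011816 + 0.023165 + 0.007569 + 0.030241 + 0.004251 + 0.030241 + 0.017004 = 0.136103
B_IV = 1 / 0.136103 = 7.3474
Σp_Iᵢ² = 0.3701² + 0.0390² + 0.0130² + 0.1883² + 0.0390² + 0.0325² + 0.1104² + 0.2078² = 0.136974 + 0.001521 + 0.000169 + 0.035457 + 0.001521 + 0.001056 + 0.012188 + 0.043181 = 0.232067
B_I = 1 / 0.232067 = 4.3091
Σp_IIIᵢ² = 0.0045² + 0.0045² + 0.8386² + 0.0045² + 0.0045² + 0.1031² + 0.0179² + 0.0224² = 0.000020 + 0.000020 + 0.703250 + 0.000020 + 0.000020 + 0.010630 + 0.000320 + 0.000502 = 0.714782
B_III = 1 / 0.714782 = 1.3990
Highest B → broadest niche (most generalist): morphospecies IV (B = 7.35).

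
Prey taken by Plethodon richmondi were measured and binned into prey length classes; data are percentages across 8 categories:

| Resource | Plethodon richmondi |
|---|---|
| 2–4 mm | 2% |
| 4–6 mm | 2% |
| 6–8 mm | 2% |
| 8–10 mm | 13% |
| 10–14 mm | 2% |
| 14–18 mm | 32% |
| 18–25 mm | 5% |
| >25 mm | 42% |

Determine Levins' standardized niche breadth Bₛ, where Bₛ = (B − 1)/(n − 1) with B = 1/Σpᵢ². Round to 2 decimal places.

Convert percentages to proportions (divide by 100).
Σpᵢ² = 0.02² + 0.02² + 0.02² + 0.13² + 0.02² + 0.32² + 0.05² + 0.42² = 0.0004 + 0.0004 + 0.0004 + 0.0169 + 0.0004 + 0.1024 + 0.0025 + 0.1764 = 0.2998
B = 1 / 0.2998 = 3.3356
Bₛ = (B − 1)/(n − 1) = (3.3356 − 1)/(8 − 1) = 2.3356/7 = 0.3337

0.33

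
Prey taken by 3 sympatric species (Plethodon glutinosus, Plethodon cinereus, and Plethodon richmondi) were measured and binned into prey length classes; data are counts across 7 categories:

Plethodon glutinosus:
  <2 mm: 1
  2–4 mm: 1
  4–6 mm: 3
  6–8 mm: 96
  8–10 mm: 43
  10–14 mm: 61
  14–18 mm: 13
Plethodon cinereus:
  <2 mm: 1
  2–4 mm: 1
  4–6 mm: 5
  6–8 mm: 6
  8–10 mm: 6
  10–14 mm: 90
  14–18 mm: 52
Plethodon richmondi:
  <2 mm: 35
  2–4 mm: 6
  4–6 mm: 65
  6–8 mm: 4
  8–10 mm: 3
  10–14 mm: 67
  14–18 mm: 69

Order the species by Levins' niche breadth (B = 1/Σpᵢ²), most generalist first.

Plethodon richmondi > Plethodon glutinosus > Plethodon cinereus

Proportions for Plethodon glutinosus (n=218): 1/218=0.0046, 1/218=0.0046, 3/218=0.0138, 96/218=0.4404, 43/218=0.1972, 61/218=0.2798, 13/218=0.0596
Proportions for Plethodon cinereus (n=161): 1/161=0.0062, 1/161=0.0062, 5/161=0.0311, 6/161=0.0373, 6/161=0.0373, 90/161=0.5590, 52/161=0.3230
Proportions for Plethodon richmondi (n=249): 35/249=0.1406, 6/249=0.0241, 65/249=0.2610, 4/249=0.0161, 3/249=0.0120, 67/249=0.2691, 69/249=0.2771
Σp_glutᵢ² = 0.0046² + 0.0046² + 0.0138² + 0.4404² + 0.1972² + 0.2798² + 0.0596² = 0.000021 + 0.000021 + 0.000190 + 0.193952 + 0.038888 + 0.078288 + 0.003552 = 0.314912
B_glut = 1 / 0.314912 = 3.1755
Σp_cineᵢ² = 0.0062² + 0.0062² + 0.0311² + 0.0373² + 0.0373² + 0.5590² + 0.3230² = 0.000038 + 0.000038 + 0.000967 + 0.001391 + 0.001391 + 0.312481 + 0.104329 = 0.420635
B_cine = 1 / 0.420635 = 2.3774
Σp_richᵢ² = 0.1406² + 0.0241² + 0.2610² + 0.0161² + 0.0120² + 0.2691² + 0.2771² = 0.019768 + 0.000581 + 0.068121 + 0.000259 + 0.000144 + 0.072415 + 0.076784 = 0.238072
B_rich = 1 / 0.238072 = 4.2004
Ranking by B (broadest → narrowest): Plethodon richmondi (4.20) > Plethodon glutinosus (3.18) > Plethodon cinereus (2.38)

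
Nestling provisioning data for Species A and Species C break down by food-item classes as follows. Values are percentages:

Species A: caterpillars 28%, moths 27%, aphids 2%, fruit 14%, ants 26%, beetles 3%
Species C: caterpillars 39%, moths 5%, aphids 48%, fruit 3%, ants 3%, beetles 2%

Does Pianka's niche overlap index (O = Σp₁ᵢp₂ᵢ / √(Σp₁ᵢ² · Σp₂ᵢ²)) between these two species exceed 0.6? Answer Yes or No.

No

Convert percentages to proportions (divide by 100).
Σ p₁ᵢp₂ᵢ = 0.1092 + 0.0135 + 0.0096 + 0.0042 + 0.0078 + 0.0006 = 0.1449
Σp_1ᵢ² = 0.28² + 0.27² + 0.02² + 0.14² + 0.26² + 0.03² = 0.0784 + 0.0729 + 0.0004 + 0.0196 + 0.0676 + 0.0009 = 0.2398
Σp_2ᵢ² = 0.39² + 0.05² + 0.48² + 0.03² + 0.03² + 0.02² = 0.1521 + 0.0025 + 0.2304 + 0.0009 + 0.0009 + 0.0004 = 0.3872
O = 0.1449 / √(0.2398 × 0.3872) = 0.1449 / 0.30471 = 0.4755
O = 0.4755 < 0.6 → No.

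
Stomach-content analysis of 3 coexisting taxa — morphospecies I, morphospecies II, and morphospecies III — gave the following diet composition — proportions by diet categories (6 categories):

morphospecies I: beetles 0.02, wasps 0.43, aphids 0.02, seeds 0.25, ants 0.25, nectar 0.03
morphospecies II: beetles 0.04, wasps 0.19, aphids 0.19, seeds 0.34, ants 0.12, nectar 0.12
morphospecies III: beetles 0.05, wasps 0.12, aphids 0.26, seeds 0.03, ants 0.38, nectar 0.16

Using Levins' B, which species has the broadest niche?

Σp_Iᵢ² = 0.02² + 0.43² + 0.02² + 0.25² + 0.25² + 0.03² = 0.0004 + 0.1849 + 0.0004 + 0.0625 + 0.0625 + 0.0009 = 0.3116
B_I = 1 / 0.3116 = 3.2092
Σp_IIᵢ² = 0.04² + 0.19² + 0.19² + 0.34² + 0.12² + 0.12² = 0.0016 + 0.0361 + 0.0361 + 0.1156 + 0.0144 + 0.0144 = 0.2182
B_II = 1 / 0.2182 = 4.5830
Σp_IIIᵢ² = 0.05² + 0.12² + 0.26² + 0.03² + 0.38² + 0.16² = 0.0025 + 0.0144 + 0.0676 + 0.0009 + 0.1444 + 0.0256 = 0.2554
B_III = 1 / 0.2554 = 3.9154
Highest B → broadest niche (most generalist): morphospecies II (B = 4.58).

morphospecies II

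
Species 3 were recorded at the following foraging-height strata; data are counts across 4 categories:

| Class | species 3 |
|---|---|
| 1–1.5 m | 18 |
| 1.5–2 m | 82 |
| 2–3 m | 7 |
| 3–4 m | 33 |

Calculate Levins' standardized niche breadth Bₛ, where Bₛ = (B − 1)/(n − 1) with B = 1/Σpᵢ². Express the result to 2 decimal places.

0.46

Proportions for species 3 (n=140): 18/140=0.1286, 82/140=0.5857, 7/140=0.0500, 33/140=0.2357
Σpᵢ² = 0.1286² + 0.5857² + 0.0500² + 0.2357² = 0.016538 + 0.343044 + 0.002500 + 0.055554 = 0.417636
B = 1 / 0.417636 = 2.3944
Bₛ = (B − 1)/(n − 1) = (2.3944 − 1)/(4 − 1) = 1.3944/3 = 0.4648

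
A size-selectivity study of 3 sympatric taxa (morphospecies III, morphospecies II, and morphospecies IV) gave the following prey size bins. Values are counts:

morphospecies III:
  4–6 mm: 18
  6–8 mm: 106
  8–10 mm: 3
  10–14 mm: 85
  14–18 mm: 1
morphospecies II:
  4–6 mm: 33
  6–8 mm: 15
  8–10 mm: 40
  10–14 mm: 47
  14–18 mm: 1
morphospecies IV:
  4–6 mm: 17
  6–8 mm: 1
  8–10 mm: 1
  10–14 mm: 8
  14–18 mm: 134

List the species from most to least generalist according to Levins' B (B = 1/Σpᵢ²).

Proportions for morphospecies III (n=213): 18/213=0.0845, 106/213=0.4977, 3/213=0.0141, 85/213=0.3991, 1/213=0.0047
Proportions for morphospecies II (n=136): 33/136=0.2426, 15/136=0.1103, 40/136=0.2941, 47/136=0.3456, 1/136=0.0074
Proportions for morphospecies IV (n=161): 17/161=0.1056, 1/161=0.0062, 1/161=0.0062, 8/161=0.0497, 134/161=0.8323
Σp_IIIᵢ² = 0.0845² + 0.4977² + 0.0141² + 0.3991² + 0.0047² = 0.007140 + 0.247705 + 0.000199 + 0.159281 + 0.000022 = 0.414347
B_III = 1 / 0.414347 = 2.4134
Σp_IIᵢ² = 0.2426² + 0.1103² + 0.2941² + 0.3456² + 0.0074² = 0.058855 + 0.012166 + 0.086495 + 0.119439 + 0.000055 = 0.277010
B_II = 1 / 0.277010 = 3.6100
Σp_IVᵢ² = 0.1056² + 0.0062² + 0.0062² + 0.0497² + 0.8323² = 0.011151 + 0.000038 + 0.000038 + 0.002470 + 0.692723 = 0.706420
B_IV = 1 / 0.706420 = 1.4156
Ranking by B (broadest → narrowest): morphospecies II (3.61) > morphospecies III (2.41) > morphospecies IV (1.42)

morphospecies II > morphospecies III > morphospecies IV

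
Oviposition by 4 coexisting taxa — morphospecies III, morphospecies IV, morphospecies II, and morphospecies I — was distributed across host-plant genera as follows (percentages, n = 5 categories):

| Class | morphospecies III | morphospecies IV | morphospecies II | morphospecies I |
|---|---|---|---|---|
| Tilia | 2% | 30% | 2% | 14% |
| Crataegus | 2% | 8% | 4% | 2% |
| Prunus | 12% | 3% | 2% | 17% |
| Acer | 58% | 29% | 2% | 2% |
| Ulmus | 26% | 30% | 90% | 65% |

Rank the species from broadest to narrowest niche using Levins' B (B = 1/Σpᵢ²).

Convert percentages to proportions (divide by 100).
Σp_IIIᵢ² = 0.02² + 0.02² + 0.12² + 0.58² + 0.26² = 0.0004 + 0.0004 + 0.0144 + 0.3364 + 0.0676 = 0.4192
B_III = 1 / 0.4192 = 2.3855
Σp_IVᵢ² = 0.30² + 0.08² + 0.03² + 0.29² + 0.30² = 0.0900 + 0.0064 + 0.0009 + 0.0841 + 0.0900 = 0.2714
B_IV = 1 / 0.2714 = 3.6846
Σp_IIᵢ² = 0.02² + 0.04² + 0.02² + 0.02² + 0.90² = 0.0004 + 0.0016 + 0.0004 + 0.0004 + 0.8100 = 0.8128
B_II = 1 / 0.8128 = 1.2303
Σp_Iᵢ² = 0.14² + 0.02² + 0.17² + 0.02² + 0.65² = 0.0196 + 0.0004 + 0.0289 + 0.0004 + 0.4225 = 0.4718
B_I = 1 / 0.4718 = 2.1195
Ranking by B (broadest → narrowest): morphospecies IV (3.68) > morphospecies III (2.39) > morphospecies I (2.12) > morphospecies II (1.23)

morphospecies IV > morphospecies III > morphospecies I > morphospecies II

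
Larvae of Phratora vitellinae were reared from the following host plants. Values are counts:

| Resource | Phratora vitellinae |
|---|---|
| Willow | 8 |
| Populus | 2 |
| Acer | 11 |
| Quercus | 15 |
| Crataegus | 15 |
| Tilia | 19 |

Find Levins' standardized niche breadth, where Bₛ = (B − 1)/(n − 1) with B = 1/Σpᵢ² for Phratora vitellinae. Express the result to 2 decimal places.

Proportions for Phratora vitellinae (n=70): 8/70=0.1143, 2/70=0.0286, 11/70=0.1571, 15/70=0.2143, 15/70=0.2143, 19/70=0.2714
Σpᵢ² = 0.1143² + 0.0286² + 0.1571² + 0.2143² + 0.2143² + 0.2714² = 0.013064 + 0.000818 + 0.024680 + 0.045924 + 0.045924 + 0.073658 = 0.204068
B = 1 / 0.204068 = 4.9003
Bₛ = (B − 1)/(n − 1) = (4.9003 − 1)/(6 − 1) = 3.9003/5 = 0.7801

0.78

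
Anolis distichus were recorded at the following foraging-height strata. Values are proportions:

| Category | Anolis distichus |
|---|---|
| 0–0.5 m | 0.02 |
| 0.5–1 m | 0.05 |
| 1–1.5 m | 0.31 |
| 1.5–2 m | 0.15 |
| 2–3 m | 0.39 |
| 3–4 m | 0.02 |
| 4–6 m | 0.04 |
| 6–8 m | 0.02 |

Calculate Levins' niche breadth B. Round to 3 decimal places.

Σpᵢ² = 0.02² + 0.05² + 0.31² + 0.15² + 0.39² + 0.02² + 0.04² + 0.02² = 0.0004 + 0.0025 + 0.0961 + 0.0225 + 0.1521 + 0.0004 + 0.0016 + 0.0004 = 0.2760
B = 1 / 0.2760 = 3.62319

3.623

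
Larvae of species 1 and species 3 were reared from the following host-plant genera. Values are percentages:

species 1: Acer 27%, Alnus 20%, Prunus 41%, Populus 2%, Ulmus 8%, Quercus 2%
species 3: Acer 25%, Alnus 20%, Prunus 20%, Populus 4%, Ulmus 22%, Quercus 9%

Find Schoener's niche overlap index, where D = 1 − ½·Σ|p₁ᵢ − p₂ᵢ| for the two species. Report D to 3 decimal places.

Convert percentages to proportions (divide by 100).
Σ|p₁ᵢ − p₂ᵢ| = 0.02 + 0.00 + 0.21 + 0.02 + 0.14 + 0.07 = 0.46
D = 1 − ½ × 0.46 = 1 − 0.230 = 0.77000

0.770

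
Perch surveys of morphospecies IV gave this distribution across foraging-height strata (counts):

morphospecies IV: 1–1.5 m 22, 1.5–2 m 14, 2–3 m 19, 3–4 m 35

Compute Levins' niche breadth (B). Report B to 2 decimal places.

Proportions for morphospecies IV (n=90): 22/90=0.2444, 14/90=0.1556, 19/90=0.2111, 35/90=0.3889
Σpᵢ² = 0.2444² + 0.1556² + 0.2111² + 0.3889² = 0.059731 + 0.024211 + 0.044563 + 0.151243 = 0.279748
B = 1 / 0.279748 = 3.5746

3.57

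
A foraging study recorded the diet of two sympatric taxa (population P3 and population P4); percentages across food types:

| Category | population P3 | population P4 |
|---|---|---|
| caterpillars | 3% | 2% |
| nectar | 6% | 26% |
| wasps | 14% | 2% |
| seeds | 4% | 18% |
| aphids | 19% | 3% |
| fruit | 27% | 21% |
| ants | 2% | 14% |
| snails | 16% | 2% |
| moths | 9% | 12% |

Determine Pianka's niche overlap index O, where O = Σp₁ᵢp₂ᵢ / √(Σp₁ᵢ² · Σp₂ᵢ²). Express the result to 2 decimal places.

Convert percentages to proportions (divide by 100).
Σ p₁ᵢp₂ᵢ = 0.0006 + 0.0156 + 0.0028 + 0.0072 + 0.0057 + 0.0567 + 0.0028 + 0.0032 + 0.0108 = 0.1054
Σp_1ᵢ² = 0.03² + 0.06² + 0.14² + 0.04² + 0.19² + 0.27² + 0.02² + 0.16² + 0.09² = 0.0009 + 0.0036 + 0.0196 + 0.0016 + 0.0361 + 0.0729 + 0.0004 + 0.0256 + 0.0081 = 0.1688
Σp_2ᵢ² = 0.02² + 0.26² + 0.02² + 0.18² + 0.03² + 0.21² + 0.14² + 0.02² + 0.12² = 0.0004 + 0.0676 + 0.0004 + 0.0324 + 0.0009 + 0.0441 + 0.0196 + 0.0004 + 0.0144 = 0.1802
O = 0.1054 / √(0.1688 × 0.1802) = 0.1054 / 0.17441 = 0.6043

0.60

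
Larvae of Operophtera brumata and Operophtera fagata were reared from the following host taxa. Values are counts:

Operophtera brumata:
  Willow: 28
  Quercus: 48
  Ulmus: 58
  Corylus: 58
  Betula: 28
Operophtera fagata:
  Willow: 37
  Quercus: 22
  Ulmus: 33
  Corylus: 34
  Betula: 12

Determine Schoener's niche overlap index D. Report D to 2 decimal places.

0.86

Proportions for Operophtera brumata (n=220): 28/220=0.1273, 48/220=0.2182, 58/220=0.2636, 58/220=0.2636, 28/220=0.1273
Proportions for Operophtera fagata (n=138): 37/138=0.2681, 22/138=0.1594, 33/138=0.2391, 34/138=0.2464, 12/138=0.0870
Σ|p₁ᵢ − p₂ᵢ| = 0.1408 + 0.0588 + 0.0245 + 0.0172 + 0.0403 = 0.2816
D = 1 − ½ × 0.2816 = 1 − 0.14080 = 0.85920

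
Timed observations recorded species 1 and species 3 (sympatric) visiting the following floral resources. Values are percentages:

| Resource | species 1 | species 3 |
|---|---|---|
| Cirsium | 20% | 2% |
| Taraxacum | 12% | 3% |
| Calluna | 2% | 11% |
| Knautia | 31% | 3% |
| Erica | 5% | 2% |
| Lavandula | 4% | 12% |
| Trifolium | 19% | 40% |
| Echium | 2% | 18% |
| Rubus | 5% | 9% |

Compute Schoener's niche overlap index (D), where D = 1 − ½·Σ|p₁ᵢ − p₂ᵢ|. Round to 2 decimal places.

Convert percentages to proportions (divide by 100).
Σ|p₁ᵢ − p₂ᵢ| = 0.18 + 0.09 + 0.09 + 0.28 + 0.03 + 0.08 + 0.21 + 0.16 + 0.04 = 1.16
D = 1 − ½ × 1.16 = 1 − 0.580 = 0.4200

0.42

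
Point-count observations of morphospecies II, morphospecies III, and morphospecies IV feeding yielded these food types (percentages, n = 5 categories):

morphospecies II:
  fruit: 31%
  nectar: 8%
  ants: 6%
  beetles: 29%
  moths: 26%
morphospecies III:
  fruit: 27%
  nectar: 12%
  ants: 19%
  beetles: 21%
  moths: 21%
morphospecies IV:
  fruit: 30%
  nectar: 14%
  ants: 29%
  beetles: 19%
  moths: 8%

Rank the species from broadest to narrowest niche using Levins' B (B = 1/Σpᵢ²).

morphospecies III > morphospecies IV > morphospecies II

Convert percentages to proportions (divide by 100).
Σp_IIᵢ² = 0.31² + 0.08² + 0.06² + 0.29² + 0.26² = 0.0961 + 0.0064 + 0.0036 + 0.0841 + 0.0676 = 0.2578
B_II = 1 / 0.2578 = 3.8790
Σp_IIIᵢ² = 0.27² + 0.12² + 0.19² + 0.21² + 0.21² = 0.0729 + 0.0144 + 0.0361 + 0.0441 + 0.0441 = 0.2116
B_III = 1 / 0.2116 = 4.7259
Σp_IVᵢ² = 0.30² + 0.14² + 0.29² + 0.19² + 0.08² = 0.0900 + 0.0196 + 0.0841 + 0.0361 + 0.0064 = 0.2362
B_IV = 1 / 0.2362 = 4.2337
Ranking by B (broadest → narrowest): morphospecies III (4.73) > morphospecies IV (4.23) > morphospecies II (3.88)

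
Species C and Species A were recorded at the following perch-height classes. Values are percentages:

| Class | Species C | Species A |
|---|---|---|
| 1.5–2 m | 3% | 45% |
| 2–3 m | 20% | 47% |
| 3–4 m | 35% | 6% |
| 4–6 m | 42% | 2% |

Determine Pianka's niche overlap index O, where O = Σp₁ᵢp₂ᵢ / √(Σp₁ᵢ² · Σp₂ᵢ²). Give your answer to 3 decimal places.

0.359

Convert percentages to proportions (divide by 100).
Σ p₁ᵢp₂ᵢ = 0.0135 + 0.0940 + 0.0210 + 0.0084 = 0.1369
Σp_1ᵢ² = 0.03² + 0.20² + 0.35² + 0.42² = 0.0009 + 0.0400 + 0.1225 + 0.1764 = 0.3398
Σp_2ᵢ² = 0.45² + 0.47² + 0.06² + 0.02² = 0.2025 + 0.2209 + 0.0036 + 0.0004 = 0.4274
O = 0.1369 / √(0.3398 × 0.4274) = 0.1369 / 0.381091 = 0.35923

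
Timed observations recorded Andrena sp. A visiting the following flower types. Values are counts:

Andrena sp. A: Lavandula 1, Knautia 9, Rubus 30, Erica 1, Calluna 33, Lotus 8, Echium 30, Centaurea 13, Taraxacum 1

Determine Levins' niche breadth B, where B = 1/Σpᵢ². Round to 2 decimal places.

4.95

Proportions for Andrena sp. A (n=126): 1/126=0.0079, 9/126=0.0714, 30/126=0.2381, 1/126=0.0079, 33/126=0.2619, 8/126=0.0635, 30/126=0.2381, 13/126=0.1032, 1/126=0.0079
Σpᵢ² = 0.0079² + 0.0714² + 0.2381² + 0.0079² + 0.2619² + 0.0635² + 0.2381² + 0.1032² + 0.0079² = 0.000062 + 0.005098 + 0.056692 + 0.000062 + 0.068592 + 0.004032 + 0.056692 + 0.010650 + 0.000062 = 0.201942
B = 1 / 0.201942 = 4.9519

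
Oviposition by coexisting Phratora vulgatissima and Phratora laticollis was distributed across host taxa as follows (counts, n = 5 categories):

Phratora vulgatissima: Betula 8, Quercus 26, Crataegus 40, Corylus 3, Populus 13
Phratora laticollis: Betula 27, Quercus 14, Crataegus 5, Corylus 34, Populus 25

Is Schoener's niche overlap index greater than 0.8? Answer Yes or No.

Proportions for Phratora vulgatissima (n=90): 8/90=0.0889, 26/90=0.2889, 40/90=0.4444, 3/90=0.0333, 13/90=0.1444
Proportions for Phratora laticollis (n=105): 27/105=0.2571, 14/105=0.1333, 5/105=0.0476, 34/105=0.3238, 25/105=0.2381
Σ|p₁ᵢ − p₂ᵢ| = 0.1682 + 0.1556 + 0.3968 + 0.2905 + 0.0937 = 1.1048
D = 1 − ½ × 1.1048 = 1 − 0.55240 = 0.44760
D = 0.44760 < 0.8 → No.

No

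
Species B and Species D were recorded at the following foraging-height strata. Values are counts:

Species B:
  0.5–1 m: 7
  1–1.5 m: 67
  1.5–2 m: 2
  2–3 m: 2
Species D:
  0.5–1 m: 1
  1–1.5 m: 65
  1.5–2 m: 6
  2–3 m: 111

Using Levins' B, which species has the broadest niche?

Proportions for Species B (n=78): 7/78=0.0897, 67/78=0.8590, 2/78=0.0256, 2/78=0.0256
Proportions for Species D (n=183): 1/183=0.0055, 65/183=0.3552, 6/183=0.0328, 111/183=0.6066
Σp_Bᵢ² = 0.0897² + 0.8590² + 0.0256² + 0.0256² = 0.008046 + 0.737881 + 0.000655 + 0.000655 = 0.747237
B_B = 1 / 0.747237 = 1.3383
Σp_Dᵢ² = 0.0055² + 0.3552² + 0.0328² + 0.6066² = 0.000030 + 0.126167 + 0.001076 + 0.367964 = 0.495237
B_D = 1 / 0.495237 = 2.0192
Highest B → broadest niche (most generalist): Species D (B = 2.02).

Species D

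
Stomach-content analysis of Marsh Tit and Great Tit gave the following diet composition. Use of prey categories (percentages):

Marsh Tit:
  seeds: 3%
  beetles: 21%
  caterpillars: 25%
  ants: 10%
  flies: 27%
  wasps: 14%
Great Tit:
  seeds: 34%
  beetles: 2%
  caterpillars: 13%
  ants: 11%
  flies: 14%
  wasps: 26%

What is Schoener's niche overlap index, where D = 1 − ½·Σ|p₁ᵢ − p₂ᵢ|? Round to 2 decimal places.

Convert percentages to proportions (divide by 100).
Σ|p₁ᵢ − p₂ᵢ| = 0.31 + 0.19 + 0.12 + 0.01 + 0.13 + 0.12 = 0.88
D = 1 − ½ × 0.88 = 1 − 0.440 = 0.5600

0.56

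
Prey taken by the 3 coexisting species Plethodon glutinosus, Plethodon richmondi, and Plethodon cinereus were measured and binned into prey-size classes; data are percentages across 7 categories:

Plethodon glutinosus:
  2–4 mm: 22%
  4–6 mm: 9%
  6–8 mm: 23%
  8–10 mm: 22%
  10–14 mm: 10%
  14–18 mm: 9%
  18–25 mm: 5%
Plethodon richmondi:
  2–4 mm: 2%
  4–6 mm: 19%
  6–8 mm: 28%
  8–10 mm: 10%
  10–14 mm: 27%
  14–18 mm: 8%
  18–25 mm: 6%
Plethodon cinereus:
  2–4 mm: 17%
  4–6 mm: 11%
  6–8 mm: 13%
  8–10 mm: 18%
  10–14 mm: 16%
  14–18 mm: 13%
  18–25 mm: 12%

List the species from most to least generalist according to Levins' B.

Convert percentages to proportions (divide by 100).
Σp_glutᵢ² = 0.22² + 0.09² + 0.23² + 0.22² + 0.10² + 0.09² + 0.05² = 0.0484 + 0.0081 + 0.0529 + 0.0484 + 0.0100 + 0.0081 + 0.0025 = 0.1784
B_glut = 1 / 0.1784 = 5.6054
Σp_richᵢ² = 0.02² + 0.19² + 0.28² + 0.10² + 0.27² + 0.08² + 0.06² = 0.0004 + 0.0361 + 0.0784 + 0.0100 + 0.0729 + 0.0064 + 0.0036 = 0.2078
B_rich = 1 / 0.2078 = 4.8123
Σp_cineᵢ² = 0.17² + 0.11² + 0.13² + 0.18² + 0.16² + 0.13² + 0.12² = 0.0289 + 0.0121 + 0.0169 + 0.0324 + 0.0256 + 0.0169 + 0.0144 = 0.1472
B_cine = 1 / 0.1472 = 6.7935
Ranking by B (broadest → narrowest): Plethodon cinereus (6.79) > Plethodon glutinosus (5.61) > Plethodon richmondi (4.81)

Plethodon cinereus > Plethodon glutinosus > Plethodon richmondi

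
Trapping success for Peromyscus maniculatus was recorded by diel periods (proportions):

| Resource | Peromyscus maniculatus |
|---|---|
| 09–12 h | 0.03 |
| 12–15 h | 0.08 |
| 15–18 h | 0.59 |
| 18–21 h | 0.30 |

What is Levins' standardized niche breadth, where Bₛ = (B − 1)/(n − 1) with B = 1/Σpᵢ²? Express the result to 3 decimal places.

Σpᵢ² = 0.03² + 0.08² + 0.59² + 0.30² = 0.0009 + 0.0064 + 0.3481 + 0.0900 = 0.4454
B = 1 / 0.4454 = 2.24517
Bₛ = (B − 1)/(n − 1) = (2.24517 − 1)/(4 − 1) = 1.24517/3 = 0.41506

0.415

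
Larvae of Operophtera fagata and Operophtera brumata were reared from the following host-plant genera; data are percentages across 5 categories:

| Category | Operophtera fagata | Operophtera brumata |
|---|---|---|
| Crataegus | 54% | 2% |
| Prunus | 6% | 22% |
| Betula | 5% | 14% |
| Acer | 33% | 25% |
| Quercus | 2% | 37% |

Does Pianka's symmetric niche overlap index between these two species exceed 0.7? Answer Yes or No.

Convert percentages to proportions (divide by 100).
Σ p₁ᵢp₂ᵢ = 0.0108 + 0.0132 + 0.0070 + 0.0825 + 0.0074 = 0.1209
Σp_1ᵢ² = 0.54² + 0.06² + 0.05² + 0.33² + 0.02² = 0.2916 + 0.0036 + 0.0025 + 0.1089 + 0.0004 = 0.4070
Σp_2ᵢ² = 0.02² + 0.22² + 0.14² + 0.25² + 0.37² = 0.0004 + 0.0484 + 0.0196 + 0.0625 + 0.1369 = 0.2678
O = 0.1209 / √(0.4070 × 0.2678) = 0.1209 / 0.33014 = 0.3662
O = 0.3662 < 0.7 → No.

No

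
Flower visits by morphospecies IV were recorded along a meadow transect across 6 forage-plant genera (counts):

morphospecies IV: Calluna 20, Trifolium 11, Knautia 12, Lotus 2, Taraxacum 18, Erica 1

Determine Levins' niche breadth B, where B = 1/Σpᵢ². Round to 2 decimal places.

Proportions for morphospecies IV (n=64): 20/64=0.3125, 11/64=0.1719, 12/64=0.1875, 2/64=0.0313, 18/64=0.2813, 1/64=0.0156
Σpᵢ² = 0.3125² + 0.1719² + 0.1875² + 0.0313² + 0.2813² + 0.0156² = 0.097656 + 0.029550 + 0.035156 + 0.000980 + 0.079130 + 0.000243 = 0.242715
B = 1 / 0.242715 = 4.1201

4.12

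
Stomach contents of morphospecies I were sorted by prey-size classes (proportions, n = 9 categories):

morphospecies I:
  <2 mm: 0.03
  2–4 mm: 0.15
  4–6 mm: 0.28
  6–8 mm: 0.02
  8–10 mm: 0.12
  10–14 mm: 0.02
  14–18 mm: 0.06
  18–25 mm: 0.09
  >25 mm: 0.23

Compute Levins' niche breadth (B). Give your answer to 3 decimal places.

Σpᵢ² = 0.03² + 0.15² + 0.28² + 0.02² + 0.12² + 0.02² + 0.06² + 0.09² + 0.23² = 0.0009 + 0.0225 + 0.0784 + 0.0004 + 0.0144 + 0.0004 + 0.0036 + 0.0081 + 0.0529 = 0.1816
B = 1 / 0.1816 = 5.50661

5.507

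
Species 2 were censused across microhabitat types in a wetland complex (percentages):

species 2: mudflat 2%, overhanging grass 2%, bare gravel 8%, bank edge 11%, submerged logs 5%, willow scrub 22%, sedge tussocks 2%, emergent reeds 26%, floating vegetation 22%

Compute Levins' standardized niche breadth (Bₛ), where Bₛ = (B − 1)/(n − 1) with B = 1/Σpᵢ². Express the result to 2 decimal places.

Convert percentages to proportions (divide by 100).
Σpᵢ² = 0.02² + 0.02² + 0.08² + 0.11² + 0.05² + 0.22² + 0.02² + 0.26² + 0.22² = 0.0004 + 0.0004 + 0.0064 + 0.0121 + 0.0025 + 0.0484 + 0.0004 + 0.0676 + 0.0484 = 0.1866
B = 1 / 0.1866 = 5.3591
Bₛ = (B − 1)/(n − 1) = (5.3591 − 1)/(9 − 1) = 4.3591/8 = 0.5449

0.54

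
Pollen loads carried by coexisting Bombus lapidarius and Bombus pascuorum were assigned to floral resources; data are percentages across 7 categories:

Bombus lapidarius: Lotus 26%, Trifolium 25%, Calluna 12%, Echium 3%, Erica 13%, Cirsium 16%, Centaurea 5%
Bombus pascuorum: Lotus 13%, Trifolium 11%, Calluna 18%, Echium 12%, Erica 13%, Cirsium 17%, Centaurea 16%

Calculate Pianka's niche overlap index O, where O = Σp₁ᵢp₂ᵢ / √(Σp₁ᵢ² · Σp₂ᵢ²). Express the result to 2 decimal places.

Convert percentages to proportions (divide by 100).
Σ p₁ᵢp₂ᵢ = 0.0338 + 0.0275 + 0.0216 + 0.0036 + 0.0169 + 0.0272 + 0.0080 = 0.1386
Σp_1ᵢ² = 0.26² + 0.25² + 0.12² + 0.03² + 0.13² + 0.16² + 0.05² = 0.0676 + 0.0625 + 0.0144 + 0.0009 + 0.0169 + 0.0256 + 0.0025 = 0.1904
Σp_2ᵢ² = 0.13² + 0.11² + 0.18² + 0.12² + 0.13² + 0.17² + 0.16² = 0.0169 + 0.0121 + 0.0324 + 0.0144 + 0.0169 + 0.0289 + 0.0256 = 0.1472
O = 0.1386 / √(0.1904 × 0.1472) = 0.1386 / 0.16741 = 0.8279

0.83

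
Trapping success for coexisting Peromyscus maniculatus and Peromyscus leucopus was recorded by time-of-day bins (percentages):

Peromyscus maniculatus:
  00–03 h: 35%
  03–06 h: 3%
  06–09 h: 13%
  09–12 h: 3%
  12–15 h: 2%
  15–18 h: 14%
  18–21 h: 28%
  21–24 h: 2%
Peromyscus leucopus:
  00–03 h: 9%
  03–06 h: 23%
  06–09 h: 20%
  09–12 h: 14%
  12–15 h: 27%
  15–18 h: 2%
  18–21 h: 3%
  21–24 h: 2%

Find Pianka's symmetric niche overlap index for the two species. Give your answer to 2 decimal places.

Convert percentages to proportions (divide by 100).
Σ p₁ᵢp₂ᵢ = 0.0315 + 0.0069 + 0.0260 + 0.0042 + 0.0054 + 0.0028 + 0.0084 + 0.0004 = 0.0856
Σp_1ᵢ² = 0.35² + 0.03² + 0.13² + 0.03² + 0.02² + 0.14² + 0.28² + 0.02² = 0.1225 + 0.0009 + 0.0169 + 0.0009 + 0.0004 + 0.0196 + 0.0784 + 0.0004 = 0.2400
Σp_2ᵢ² = 0.09² + 0.23² + 0.20² + 0.14² + 0.27² + 0.02² + 0.03² + 0.02² = 0.0081 + 0.0529 + 0.0400 + 0.0196 + 0.0729 + 0.0004 + 0.0009 + 0.0004 = 0.1952
O = 0.0856 / √(0.2400 × 0.1952) = 0.0856 / 0.21644 = 0.3955

0.40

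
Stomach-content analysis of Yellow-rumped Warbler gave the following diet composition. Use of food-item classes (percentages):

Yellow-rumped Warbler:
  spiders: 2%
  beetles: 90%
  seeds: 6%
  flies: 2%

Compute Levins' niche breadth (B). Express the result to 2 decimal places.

1.23

Convert percentages to proportions (divide by 100).
Σpᵢ² = 0.02² + 0.90² + 0.06² + 0.02² = 0.0004 + 0.8100 + 0.0036 + 0.0004 = 0.8144
B = 1 / 0.8144 = 1.2279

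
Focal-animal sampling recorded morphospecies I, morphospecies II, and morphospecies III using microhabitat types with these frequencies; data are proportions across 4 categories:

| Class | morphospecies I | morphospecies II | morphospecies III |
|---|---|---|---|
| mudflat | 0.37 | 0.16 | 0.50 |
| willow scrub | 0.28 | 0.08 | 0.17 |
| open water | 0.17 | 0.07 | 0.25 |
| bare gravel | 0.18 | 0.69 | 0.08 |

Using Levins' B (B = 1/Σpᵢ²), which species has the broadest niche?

morphospecies I

Σp_Iᵢ² = 0.37² + 0.28² + 0.17² + 0.18² = 0.1369 + 0.0784 + 0.0289 + 0.0324 = 0.2766
B_I = 1 / 0.2766 = 3.6153
Σp_IIᵢ² = 0.16² + 0.08² + 0.07² + 0.69² = 0.0256 + 0.0064 + 0.0049 + 0.4761 = 0.5130
B_II = 1 / 0.5130 = 1.9493
Σp_IIIᵢ² = 0.50² + 0.17² + 0.25² + 0.08² = 0.2500 + 0.0289 + 0.0625 + 0.0064 = 0.3478
B_III = 1 / 0.3478 = 2.8752
Highest B → broadest niche (most generalist): morphospecies I (B = 3.62).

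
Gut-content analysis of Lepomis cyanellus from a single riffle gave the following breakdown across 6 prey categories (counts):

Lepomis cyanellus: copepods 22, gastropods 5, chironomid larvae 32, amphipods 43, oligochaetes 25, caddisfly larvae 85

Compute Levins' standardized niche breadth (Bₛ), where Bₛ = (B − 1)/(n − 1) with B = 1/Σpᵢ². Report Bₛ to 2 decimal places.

Proportions for Lepomis cyanellus (n=212): 22/212=0.1038, 5/212=0.0236, 32/212=0.1509, 43/212=0.2028, 25/212=0.1179, 85/212=0.4009
Σpᵢ² = 0.1038² + 0.0236² + 0.1509² + 0.2028² + 0.1179² + 0.4009² = 0.010774 + 0.000557 + 0.022771 + 0.041128 + 0.013900 + 0.160721 = 0.249851
B = 1 / 0.249851 = 4.0024
Bₛ = (B − 1)/(n − 1) = (4.0024 − 1)/(6 − 1) = 3.0024/5 = 0.6005

0.60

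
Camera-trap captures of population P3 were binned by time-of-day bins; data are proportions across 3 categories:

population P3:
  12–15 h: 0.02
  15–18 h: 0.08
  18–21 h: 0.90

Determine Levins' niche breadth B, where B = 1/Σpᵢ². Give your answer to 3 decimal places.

Σpᵢ² = 0.02² + 0.08² + 0.90² = 0.0004 + 0.0064 + 0.8100 = 0.8168
B = 1 / 0.8168 = 1.22429

1.224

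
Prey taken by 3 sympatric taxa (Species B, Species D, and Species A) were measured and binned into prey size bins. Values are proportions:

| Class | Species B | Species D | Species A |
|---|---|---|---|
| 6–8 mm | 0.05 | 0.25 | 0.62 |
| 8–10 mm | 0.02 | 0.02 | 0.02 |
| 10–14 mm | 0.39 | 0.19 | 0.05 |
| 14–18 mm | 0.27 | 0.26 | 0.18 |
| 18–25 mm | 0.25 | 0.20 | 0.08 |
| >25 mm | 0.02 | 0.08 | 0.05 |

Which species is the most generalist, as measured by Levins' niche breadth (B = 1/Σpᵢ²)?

Species D

Σp_Bᵢ² = 0.05² + 0.02² + 0.39² + 0.27² + 0.25² + 0.02² = 0.0025 + 0.0004 + 0.1521 + 0.0729 + 0.0625 + 0.0004 = 0.2908
B_B = 1 / 0.2908 = 3.4388
Σp_Dᵢ² = 0.25² + 0.02² + 0.19² + 0.26² + 0.20² + 0.08² = 0.0625 + 0.0004 + 0.0361 + 0.0676 + 0.0400 + 0.0064 = 0.2130
B_D = 1 / 0.2130 = 4.6948
Σp_Aᵢ² = 0.62² + 0.02² + 0.05² + 0.18² + 0.08² + 0.05² = 0.3844 + 0.0004 + 0.0025 + 0.0324 + 0.0064 + 0.0025 = 0.4286
B_A = 1 / 0.4286 = 2.3332
Highest B → broadest niche (most generalist): Species D (B = 4.69).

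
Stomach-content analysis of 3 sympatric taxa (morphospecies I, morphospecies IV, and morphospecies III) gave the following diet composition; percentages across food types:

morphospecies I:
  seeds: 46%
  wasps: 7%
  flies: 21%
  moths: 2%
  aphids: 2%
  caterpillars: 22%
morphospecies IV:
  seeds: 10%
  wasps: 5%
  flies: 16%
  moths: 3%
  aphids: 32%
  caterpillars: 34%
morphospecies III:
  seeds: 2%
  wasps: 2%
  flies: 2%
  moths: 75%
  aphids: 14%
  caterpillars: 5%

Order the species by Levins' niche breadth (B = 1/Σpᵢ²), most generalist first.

morphospecies IV > morphospecies I > morphospecies III

Convert percentages to proportions (divide by 100).
Σp_Iᵢ² = 0.46² + 0.07² + 0.21² + 0.02² + 0.02² + 0.22² = 0.2116 + 0.0049 + 0.0441 + 0.0004 + 0.0004 + 0.0484 = 0.3098
B_I = 1 / 0.3098 = 3.2279
Σp_IVᵢ² = 0.10² + 0.05² + 0.16² + 0.03² + 0.32² + 0.34² = 0.0100 + 0.0025 + 0.0256 + 0.0009 + 0.1024 + 0.1156 = 0.2570
B_IV = 1 / 0.2570 = 3.8911
Σp_IIIᵢ² = 0.02² + 0.02² + 0.02² + 0.75² + 0.14² + 0.05² = 0.0004 + 0.0004 + 0.0004 + 0.5625 + 0.0196 + 0.0025 = 0.5858
B_III = 1 / 0.5858 = 1.7071
Ranking by B (broadest → narrowest): morphospecies IV (3.89) > morphospecies I (3.23) > morphospecies III (1.71)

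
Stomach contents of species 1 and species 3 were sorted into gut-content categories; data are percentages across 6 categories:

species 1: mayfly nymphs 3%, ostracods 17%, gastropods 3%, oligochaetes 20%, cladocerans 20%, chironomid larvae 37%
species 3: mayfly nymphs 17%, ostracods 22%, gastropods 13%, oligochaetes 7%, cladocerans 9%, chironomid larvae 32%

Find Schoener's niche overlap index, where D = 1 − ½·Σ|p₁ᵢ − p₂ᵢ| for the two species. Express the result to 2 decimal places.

0.71

Convert percentages to proportions (divide by 100).
Σ|p₁ᵢ − p₂ᵢ| = 0.14 + 0.05 + 0.10 + 0.13 + 0.11 + 0.05 = 0.58
D = 1 − ½ × 0.58 = 1 − 0.290 = 0.7100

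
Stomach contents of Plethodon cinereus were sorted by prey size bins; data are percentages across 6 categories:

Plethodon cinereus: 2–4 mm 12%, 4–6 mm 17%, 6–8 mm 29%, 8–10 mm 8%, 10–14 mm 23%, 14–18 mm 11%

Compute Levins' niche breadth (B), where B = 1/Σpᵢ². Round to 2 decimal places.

Convert percentages to proportions (divide by 100).
Σpᵢ² = 0.12² + 0.17² + 0.29² + 0.08² + 0.23² + 0.11² = 0.0144 + 0.0289 + 0.0841 + 0.0064 + 0.0529 + 0.0121 = 0.1988
B = 1 / 0.1988 = 5.0302

5.03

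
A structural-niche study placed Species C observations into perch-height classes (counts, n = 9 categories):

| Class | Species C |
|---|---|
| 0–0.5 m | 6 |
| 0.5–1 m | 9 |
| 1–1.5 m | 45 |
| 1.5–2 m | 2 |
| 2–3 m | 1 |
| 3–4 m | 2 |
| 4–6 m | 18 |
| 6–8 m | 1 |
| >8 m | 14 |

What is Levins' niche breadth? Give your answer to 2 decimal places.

3.59

Proportions for Species C (n=98): 6/98=0.0612, 9/98=0.0918, 45/98=0.4592, 2/98=0.0204, 1/98=0.0102, 2/98=0.0204, 18/98=0.1837, 1/98=0.0102, 14/98=0.1429
Σpᵢ² = 0.0612² + 0.0918² + 0.4592² + 0.0204² + 0.0102² + 0.0204² + 0.1837² + 0.0102² + 0.1429² = 0.003745 + 0.008427 + 0.210865 + 0.000416 + 0.000104 + 0.000416 + 0.033746 + 0.000104 + 0.020420 = 0.278243
B = 1 / 0.278243 = 3.5940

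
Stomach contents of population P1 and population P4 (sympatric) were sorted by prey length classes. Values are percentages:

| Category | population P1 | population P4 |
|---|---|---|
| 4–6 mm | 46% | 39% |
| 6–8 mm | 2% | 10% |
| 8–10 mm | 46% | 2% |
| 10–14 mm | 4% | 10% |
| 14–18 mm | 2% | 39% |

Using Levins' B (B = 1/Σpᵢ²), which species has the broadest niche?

Convert percentages to proportions (divide by 100).
Σp_P1ᵢ² = 0.46² + 0.02² + 0.46² + 0.04² + 0.02² = 0.2116 + 0.0004 + 0.2116 + 0.0016 + 0.0004 = 0.4256
B_P1 = 1 / 0.4256 = 2.3496
Σp_P4ᵢ² = 0.39² + 0.10² + 0.02² + 0.10² + 0.39² = 0.1521 + 0.0100 + 0.0004 + 0.0100 + 0.1521 = 0.3246
B_P4 = 1 / 0.3246 = 3.0807
Highest B → broadest niche (most generalist): population P4 (B = 3.08).

population P4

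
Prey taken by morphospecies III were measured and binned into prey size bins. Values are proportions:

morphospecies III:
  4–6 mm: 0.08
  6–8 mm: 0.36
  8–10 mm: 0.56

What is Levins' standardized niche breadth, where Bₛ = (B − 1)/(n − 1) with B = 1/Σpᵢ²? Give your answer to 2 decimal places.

Σpᵢ² = 0.08² + 0.36² + 0.56² = 0.0064 + 0.1296 + 0.3136 = 0.4496
B = 1 / 0.4496 = 2.2242
Bₛ = (B − 1)/(n − 1) = (2.2242 − 1)/(3 − 1) = 1.2242/2 = 0.6121

0.61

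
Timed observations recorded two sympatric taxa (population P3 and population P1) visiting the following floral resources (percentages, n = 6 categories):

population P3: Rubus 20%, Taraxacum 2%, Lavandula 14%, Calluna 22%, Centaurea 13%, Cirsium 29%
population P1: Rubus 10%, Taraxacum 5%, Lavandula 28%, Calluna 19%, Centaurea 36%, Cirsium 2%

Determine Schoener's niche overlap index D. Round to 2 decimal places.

0.60

Convert percentages to proportions (divide by 100).
Σ|p₁ᵢ − p₂ᵢ| = 0.10 + 0.03 + 0.14 + 0.03 + 0.23 + 0.27 = 0.80
D = 1 − ½ × 0.80 = 1 − 0.400 = 0.6000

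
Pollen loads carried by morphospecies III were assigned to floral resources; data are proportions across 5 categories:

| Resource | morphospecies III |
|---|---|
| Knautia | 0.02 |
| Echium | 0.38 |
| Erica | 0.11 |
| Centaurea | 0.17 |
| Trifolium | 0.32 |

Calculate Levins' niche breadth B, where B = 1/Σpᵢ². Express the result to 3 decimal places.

3.470

Σpᵢ² = 0.02² + 0.38² + 0.11² + 0.17² + 0.32² = 0.0004 + 0.1444 + 0.0121 + 0.0289 + 0.1024 = 0.2882
B = 1 / 0.2882 = 3.46981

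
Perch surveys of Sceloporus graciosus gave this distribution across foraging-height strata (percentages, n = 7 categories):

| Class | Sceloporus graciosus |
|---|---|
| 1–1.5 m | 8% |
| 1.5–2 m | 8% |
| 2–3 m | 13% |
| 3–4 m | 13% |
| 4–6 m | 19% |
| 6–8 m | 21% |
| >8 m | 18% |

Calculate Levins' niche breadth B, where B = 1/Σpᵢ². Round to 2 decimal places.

6.28

Convert percentages to proportions (divide by 100).
Σpᵢ² = 0.08² + 0.08² + 0.13² + 0.13² + 0.19² + 0.21² + 0.18² = 0.0064 + 0.0064 + 0.0169 + 0.0169 + 0.0361 + 0.0441 + 0.0324 = 0.1592
B = 1 / 0.1592 = 6.2814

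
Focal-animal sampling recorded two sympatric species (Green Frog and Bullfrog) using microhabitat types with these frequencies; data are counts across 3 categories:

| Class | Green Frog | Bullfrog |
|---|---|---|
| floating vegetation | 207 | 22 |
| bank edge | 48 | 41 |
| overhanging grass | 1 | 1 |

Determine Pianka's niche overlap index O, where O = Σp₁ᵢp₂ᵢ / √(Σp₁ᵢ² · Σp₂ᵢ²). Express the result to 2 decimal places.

0.66

Proportions for Green Frog (n=256): 207/256=0.8086, 48/256=0.1875, 1/256=0.0039
Proportions for Bullfrog (n=64): 22/64=0.3438, 41/64=0.6406, 1/64=0.0156
Σ p₁ᵢp₂ᵢ = 0.277997 + 0.120113 + 0.000061 = 0.398171
Σp_1ᵢ² = 0.8086² + 0.1875² + 0.0039² = 0.653834 + 0.035156 + 0.000015 = 0.689005
Σp_2ᵢ² = 0.3438² + 0.6406² + 0.0156² = 0.118198 + 0.410368 + 0.000243 = 0.528809
O = 0.398171 / √(0.689005 × 0.528809) = 0.398171 / 0.6036158 = 0.6596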